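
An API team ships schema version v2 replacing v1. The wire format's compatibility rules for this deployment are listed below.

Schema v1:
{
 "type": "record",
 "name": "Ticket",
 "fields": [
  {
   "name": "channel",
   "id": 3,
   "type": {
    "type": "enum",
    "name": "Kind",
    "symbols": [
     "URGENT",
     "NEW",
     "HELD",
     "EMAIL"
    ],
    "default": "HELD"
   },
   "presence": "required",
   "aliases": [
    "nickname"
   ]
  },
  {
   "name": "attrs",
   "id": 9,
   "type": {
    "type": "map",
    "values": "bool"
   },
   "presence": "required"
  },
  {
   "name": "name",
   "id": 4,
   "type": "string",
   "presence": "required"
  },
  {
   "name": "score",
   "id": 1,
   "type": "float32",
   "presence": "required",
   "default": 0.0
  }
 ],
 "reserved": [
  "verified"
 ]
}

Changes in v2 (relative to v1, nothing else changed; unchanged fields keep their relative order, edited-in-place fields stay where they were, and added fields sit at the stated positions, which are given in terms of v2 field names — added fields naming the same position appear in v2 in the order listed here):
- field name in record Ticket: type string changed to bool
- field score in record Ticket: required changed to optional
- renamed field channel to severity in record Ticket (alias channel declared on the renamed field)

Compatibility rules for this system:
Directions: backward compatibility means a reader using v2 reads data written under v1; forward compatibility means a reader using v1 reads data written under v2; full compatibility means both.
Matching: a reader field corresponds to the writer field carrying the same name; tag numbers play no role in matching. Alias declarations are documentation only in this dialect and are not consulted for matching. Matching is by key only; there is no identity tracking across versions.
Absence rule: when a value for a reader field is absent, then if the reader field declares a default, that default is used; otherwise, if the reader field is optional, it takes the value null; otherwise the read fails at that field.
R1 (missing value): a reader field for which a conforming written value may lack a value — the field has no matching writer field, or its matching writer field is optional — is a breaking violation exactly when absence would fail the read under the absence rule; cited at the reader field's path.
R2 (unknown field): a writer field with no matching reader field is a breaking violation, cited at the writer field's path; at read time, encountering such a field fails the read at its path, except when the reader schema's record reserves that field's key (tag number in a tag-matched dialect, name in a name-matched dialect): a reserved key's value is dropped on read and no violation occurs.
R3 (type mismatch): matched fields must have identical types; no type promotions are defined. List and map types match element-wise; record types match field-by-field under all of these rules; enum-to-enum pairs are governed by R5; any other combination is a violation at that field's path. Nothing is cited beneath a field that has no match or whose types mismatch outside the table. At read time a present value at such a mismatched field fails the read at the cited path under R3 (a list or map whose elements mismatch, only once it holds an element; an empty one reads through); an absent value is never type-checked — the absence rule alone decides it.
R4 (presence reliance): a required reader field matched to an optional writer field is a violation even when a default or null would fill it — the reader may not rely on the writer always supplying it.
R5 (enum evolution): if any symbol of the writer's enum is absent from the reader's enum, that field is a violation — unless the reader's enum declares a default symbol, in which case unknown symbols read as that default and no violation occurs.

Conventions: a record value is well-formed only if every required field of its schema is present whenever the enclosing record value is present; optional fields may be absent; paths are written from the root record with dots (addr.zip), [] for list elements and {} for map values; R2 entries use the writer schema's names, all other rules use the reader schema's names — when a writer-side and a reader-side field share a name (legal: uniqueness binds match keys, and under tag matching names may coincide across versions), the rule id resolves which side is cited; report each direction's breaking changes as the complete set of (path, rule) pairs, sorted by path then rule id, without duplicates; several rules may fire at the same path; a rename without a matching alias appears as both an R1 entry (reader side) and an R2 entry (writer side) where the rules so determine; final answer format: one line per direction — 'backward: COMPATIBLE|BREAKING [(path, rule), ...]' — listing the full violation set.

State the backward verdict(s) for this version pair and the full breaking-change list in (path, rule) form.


in Ticket below, arrows point writer -> reader
backward for Ticket (reader v2, writer v1):
  severity has no writer counterpart
  attrs: map<string, bool> -> map<string, bool>, writer required; from attrs
  name: string -> bool, writer required; from name
  score: float32 -> float32, writer required; from score
  writer field channel has no reader counterpart
  rule R2 violated at channel
  rule R3 violated at name
  rule R1 violated at severity
  backward on Ticket therefore BREAKING (3)
the rest of the Ticket diff is inert for this question:
  field score in record Ticket: required changed to optional -> fires only in the forward direction of Ticket, which is not asked here

backward: BREAKING [(channel, R2), (name, R3), (severity, R1)]


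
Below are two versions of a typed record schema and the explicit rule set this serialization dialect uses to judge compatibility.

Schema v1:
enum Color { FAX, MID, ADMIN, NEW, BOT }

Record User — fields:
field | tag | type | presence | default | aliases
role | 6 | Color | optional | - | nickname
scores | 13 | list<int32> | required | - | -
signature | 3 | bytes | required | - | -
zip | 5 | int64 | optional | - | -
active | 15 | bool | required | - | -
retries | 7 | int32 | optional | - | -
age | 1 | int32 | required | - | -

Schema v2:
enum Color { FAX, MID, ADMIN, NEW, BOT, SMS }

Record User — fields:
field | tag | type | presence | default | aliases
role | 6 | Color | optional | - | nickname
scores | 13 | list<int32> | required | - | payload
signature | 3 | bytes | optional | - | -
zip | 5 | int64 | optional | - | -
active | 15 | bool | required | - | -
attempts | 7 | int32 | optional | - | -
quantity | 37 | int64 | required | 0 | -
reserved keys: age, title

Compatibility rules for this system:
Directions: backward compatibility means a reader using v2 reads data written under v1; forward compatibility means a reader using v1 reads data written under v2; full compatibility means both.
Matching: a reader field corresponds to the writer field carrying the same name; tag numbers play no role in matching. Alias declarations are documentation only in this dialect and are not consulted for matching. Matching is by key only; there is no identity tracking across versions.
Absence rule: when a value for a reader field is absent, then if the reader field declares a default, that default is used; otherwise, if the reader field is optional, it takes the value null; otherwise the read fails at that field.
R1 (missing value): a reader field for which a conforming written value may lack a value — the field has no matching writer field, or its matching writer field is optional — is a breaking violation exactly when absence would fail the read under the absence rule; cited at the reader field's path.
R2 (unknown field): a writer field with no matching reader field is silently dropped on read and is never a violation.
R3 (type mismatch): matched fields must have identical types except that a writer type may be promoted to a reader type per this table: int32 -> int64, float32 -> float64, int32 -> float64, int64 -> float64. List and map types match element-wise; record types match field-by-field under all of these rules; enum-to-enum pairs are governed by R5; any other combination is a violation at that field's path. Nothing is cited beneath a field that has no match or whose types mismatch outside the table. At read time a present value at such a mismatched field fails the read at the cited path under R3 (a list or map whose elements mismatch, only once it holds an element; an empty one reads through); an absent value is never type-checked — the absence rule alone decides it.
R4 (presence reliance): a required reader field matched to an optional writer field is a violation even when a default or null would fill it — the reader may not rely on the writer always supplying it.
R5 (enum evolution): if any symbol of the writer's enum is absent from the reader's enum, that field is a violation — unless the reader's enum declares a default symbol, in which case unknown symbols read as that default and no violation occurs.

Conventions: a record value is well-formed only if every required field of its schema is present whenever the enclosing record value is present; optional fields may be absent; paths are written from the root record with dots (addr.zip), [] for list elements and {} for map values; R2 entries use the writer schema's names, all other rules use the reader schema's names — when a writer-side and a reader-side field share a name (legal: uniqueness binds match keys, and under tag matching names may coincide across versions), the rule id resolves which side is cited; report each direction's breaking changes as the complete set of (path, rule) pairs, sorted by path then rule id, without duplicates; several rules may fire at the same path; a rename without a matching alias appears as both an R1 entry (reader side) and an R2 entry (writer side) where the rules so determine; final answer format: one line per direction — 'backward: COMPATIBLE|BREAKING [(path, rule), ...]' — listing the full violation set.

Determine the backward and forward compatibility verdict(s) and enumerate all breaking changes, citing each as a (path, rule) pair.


the writer's type comes first in each User pair
checking backward for User: reader v2 against writer v1:
  role: Color -> Color, writer optional; from role
  scores: list<int32> -> list<int32>, writer required; from scores
  signature: bytes -> bytes, writer required; from signature
  zip: int64 -> int64, writer optional; from zip
  active: bool -> bool, writer required; from active
  attempts: no writer-side match
  quantity: no writer-side match
  writer field retries has no reader counterpart
  writer field age has no reader counterpart
  => backward verdict for User: COMPATIBLE, no violations
checking forward for User: reader v1 against writer v2:
  role: Color -> Color, writer optional; from role
  scores: list<int32> -> list<int32>, writer required; from scores
  signature: bytes -> bytes, writer optional; from signature
  zip: int64 -> int64, writer optional; from zip
  active: bool -> bool, writer required; from active
  retries: no writer-side match
  age: no writer-side match
  writer field attempts has no reader counterpart
  writer field quantity has no reader counterpart
  breaking: (age, R1)
  breaking: (role, R5)
  breaking: (signature, R1)
  breaking: (signature, R4)
  => forward: BREAKING (4)

backward: COMPATIBLE []; forward: BREAKING [(age, R1), (role, R5), (signature, R1), (signature, R4)]


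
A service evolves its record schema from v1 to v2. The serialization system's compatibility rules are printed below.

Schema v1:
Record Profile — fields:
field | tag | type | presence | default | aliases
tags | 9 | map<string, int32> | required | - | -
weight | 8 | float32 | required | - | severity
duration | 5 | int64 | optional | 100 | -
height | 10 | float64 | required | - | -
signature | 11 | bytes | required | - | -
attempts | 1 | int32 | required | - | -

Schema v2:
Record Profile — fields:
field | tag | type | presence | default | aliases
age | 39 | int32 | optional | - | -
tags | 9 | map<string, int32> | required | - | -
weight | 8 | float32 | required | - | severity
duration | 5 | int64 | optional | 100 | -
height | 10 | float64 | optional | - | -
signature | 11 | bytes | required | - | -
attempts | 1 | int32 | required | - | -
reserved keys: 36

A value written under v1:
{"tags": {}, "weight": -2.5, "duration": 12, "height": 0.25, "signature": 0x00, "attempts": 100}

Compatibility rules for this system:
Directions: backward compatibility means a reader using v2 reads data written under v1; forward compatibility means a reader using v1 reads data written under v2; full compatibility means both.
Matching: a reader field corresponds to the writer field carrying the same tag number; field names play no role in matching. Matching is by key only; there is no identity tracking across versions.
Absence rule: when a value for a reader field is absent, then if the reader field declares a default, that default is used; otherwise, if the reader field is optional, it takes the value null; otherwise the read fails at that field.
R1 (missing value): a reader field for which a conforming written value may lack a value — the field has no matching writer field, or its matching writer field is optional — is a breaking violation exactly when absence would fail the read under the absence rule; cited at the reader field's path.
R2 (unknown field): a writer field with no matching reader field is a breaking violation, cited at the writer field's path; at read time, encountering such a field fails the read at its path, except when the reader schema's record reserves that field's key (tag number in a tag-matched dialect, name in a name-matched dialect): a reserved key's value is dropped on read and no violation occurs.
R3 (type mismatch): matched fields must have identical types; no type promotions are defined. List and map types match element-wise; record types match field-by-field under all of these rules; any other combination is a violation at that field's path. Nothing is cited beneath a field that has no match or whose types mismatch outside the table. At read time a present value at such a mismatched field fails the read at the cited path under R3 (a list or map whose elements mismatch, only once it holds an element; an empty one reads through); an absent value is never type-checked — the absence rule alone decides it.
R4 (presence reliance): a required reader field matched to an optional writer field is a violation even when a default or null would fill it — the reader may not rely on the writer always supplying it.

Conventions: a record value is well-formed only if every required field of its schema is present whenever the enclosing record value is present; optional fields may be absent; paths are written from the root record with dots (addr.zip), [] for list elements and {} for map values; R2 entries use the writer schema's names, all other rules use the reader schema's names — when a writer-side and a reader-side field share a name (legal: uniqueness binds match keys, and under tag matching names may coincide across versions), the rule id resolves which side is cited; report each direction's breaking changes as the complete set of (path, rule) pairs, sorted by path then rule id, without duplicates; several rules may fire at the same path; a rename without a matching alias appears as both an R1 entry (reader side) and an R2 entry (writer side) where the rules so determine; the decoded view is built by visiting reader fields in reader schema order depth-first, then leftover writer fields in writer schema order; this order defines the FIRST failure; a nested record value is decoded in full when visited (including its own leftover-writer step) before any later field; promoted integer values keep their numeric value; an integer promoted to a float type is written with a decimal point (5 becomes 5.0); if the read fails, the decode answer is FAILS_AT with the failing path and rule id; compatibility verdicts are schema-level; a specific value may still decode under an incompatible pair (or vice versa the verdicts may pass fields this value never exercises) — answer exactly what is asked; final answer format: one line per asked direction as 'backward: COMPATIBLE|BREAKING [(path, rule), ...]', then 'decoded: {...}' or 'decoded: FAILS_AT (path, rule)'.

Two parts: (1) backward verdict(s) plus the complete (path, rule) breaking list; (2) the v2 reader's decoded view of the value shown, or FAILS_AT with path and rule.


backward: COMPATIBLE []; decoded: {"age": null, "tags": {}, "weight": -2.5, "duration": 12, "height": 0.25, "signature": 0x00, "attempts": 100}

arrows below run writer -> reader for Profile
backward on Profile — v2 reading data written by v1:
  age has no writer counterpart
  tags: paired with writer tags (map<string, int32> -> map<string, int32>; writer required)
  weight: paired with writer weight (float32 -> float32; writer required)
  duration: paired with writer duration (int64 -> int64; writer optional)
  height: paired with writer height (float64 -> float64; writer required)
  signature: paired with writer signature (bytes -> bytes; writer required)
  attempts: paired with writer attempts (int32 -> int32; writer required)
  => backward verdict for Profile: COMPATIBLE, no violations
decode walk for Profile under reader schema v2:
  age := null (absent, optional -> null)
  tags := {}
  weight := -2.5
  duration := 12
  height := 0.25
  signature := 0x00
  attempts := 100
  => decoded: {"age": null, "tags": {}, "weight": -2.5, "duration": 12, "height": 0.25, "signature": 0x00, "attempts": 100}
the rest of the Profile diff is inert for this question:
  field height in record Profile: required changed to optional -> fires only in the forward direction of Profile, which is not asked here


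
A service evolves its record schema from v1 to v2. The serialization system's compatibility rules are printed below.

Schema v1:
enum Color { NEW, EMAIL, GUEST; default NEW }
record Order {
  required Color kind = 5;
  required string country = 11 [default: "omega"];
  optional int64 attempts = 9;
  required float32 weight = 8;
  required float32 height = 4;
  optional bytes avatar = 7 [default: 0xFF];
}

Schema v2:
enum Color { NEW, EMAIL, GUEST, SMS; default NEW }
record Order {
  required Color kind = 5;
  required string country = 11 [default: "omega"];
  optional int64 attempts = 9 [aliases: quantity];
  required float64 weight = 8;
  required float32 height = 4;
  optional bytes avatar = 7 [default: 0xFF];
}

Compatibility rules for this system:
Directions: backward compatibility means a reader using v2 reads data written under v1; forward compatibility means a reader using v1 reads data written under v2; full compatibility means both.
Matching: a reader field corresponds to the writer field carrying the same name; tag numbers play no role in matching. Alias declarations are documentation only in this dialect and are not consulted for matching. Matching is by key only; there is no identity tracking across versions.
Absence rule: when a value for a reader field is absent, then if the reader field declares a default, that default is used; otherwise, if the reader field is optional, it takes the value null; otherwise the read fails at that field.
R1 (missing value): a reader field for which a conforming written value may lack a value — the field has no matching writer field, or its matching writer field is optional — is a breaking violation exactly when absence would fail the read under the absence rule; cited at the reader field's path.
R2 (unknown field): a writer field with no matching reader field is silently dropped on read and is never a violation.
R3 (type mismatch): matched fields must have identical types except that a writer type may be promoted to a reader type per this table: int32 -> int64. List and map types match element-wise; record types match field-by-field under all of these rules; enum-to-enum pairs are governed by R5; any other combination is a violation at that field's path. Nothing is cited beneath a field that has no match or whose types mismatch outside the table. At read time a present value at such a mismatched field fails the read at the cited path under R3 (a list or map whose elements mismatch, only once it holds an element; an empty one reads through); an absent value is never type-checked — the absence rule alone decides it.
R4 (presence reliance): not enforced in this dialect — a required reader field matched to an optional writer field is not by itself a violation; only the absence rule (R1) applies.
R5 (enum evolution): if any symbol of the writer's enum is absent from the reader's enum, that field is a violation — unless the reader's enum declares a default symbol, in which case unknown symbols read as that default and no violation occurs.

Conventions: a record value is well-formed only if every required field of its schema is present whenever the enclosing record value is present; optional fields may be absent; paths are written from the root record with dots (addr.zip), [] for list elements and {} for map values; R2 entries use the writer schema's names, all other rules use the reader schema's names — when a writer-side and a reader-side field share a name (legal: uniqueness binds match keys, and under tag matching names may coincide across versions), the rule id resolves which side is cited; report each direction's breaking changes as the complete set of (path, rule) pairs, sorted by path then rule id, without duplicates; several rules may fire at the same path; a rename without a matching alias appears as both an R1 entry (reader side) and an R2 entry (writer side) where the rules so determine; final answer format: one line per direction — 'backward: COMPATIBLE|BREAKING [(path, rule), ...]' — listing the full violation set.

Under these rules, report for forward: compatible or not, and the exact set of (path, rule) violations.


forward: BREAKING [(weight, R3)]

the writer's type comes first in each Order pair
forward on Order — v1 reading data written by v2:
  kind <- kind (Color -> Color, writer required)
  country <- country (string -> string, writer required)
  attempts <- attempts (int64 -> int64, writer optional)
  weight <- weight (float64 -> float32, writer required)
  height <- height (float32 -> float32, writer required)
  avatar <- avatar (bytes -> bytes, writer optional)
  violation R3 at weight
  => forward: BREAKING (1)
the other Order changes do not affect what is asked:
  enum Color (field kind in record Order): symbol SMS added -> fires no rule on Order, leaving the asked answer as it is


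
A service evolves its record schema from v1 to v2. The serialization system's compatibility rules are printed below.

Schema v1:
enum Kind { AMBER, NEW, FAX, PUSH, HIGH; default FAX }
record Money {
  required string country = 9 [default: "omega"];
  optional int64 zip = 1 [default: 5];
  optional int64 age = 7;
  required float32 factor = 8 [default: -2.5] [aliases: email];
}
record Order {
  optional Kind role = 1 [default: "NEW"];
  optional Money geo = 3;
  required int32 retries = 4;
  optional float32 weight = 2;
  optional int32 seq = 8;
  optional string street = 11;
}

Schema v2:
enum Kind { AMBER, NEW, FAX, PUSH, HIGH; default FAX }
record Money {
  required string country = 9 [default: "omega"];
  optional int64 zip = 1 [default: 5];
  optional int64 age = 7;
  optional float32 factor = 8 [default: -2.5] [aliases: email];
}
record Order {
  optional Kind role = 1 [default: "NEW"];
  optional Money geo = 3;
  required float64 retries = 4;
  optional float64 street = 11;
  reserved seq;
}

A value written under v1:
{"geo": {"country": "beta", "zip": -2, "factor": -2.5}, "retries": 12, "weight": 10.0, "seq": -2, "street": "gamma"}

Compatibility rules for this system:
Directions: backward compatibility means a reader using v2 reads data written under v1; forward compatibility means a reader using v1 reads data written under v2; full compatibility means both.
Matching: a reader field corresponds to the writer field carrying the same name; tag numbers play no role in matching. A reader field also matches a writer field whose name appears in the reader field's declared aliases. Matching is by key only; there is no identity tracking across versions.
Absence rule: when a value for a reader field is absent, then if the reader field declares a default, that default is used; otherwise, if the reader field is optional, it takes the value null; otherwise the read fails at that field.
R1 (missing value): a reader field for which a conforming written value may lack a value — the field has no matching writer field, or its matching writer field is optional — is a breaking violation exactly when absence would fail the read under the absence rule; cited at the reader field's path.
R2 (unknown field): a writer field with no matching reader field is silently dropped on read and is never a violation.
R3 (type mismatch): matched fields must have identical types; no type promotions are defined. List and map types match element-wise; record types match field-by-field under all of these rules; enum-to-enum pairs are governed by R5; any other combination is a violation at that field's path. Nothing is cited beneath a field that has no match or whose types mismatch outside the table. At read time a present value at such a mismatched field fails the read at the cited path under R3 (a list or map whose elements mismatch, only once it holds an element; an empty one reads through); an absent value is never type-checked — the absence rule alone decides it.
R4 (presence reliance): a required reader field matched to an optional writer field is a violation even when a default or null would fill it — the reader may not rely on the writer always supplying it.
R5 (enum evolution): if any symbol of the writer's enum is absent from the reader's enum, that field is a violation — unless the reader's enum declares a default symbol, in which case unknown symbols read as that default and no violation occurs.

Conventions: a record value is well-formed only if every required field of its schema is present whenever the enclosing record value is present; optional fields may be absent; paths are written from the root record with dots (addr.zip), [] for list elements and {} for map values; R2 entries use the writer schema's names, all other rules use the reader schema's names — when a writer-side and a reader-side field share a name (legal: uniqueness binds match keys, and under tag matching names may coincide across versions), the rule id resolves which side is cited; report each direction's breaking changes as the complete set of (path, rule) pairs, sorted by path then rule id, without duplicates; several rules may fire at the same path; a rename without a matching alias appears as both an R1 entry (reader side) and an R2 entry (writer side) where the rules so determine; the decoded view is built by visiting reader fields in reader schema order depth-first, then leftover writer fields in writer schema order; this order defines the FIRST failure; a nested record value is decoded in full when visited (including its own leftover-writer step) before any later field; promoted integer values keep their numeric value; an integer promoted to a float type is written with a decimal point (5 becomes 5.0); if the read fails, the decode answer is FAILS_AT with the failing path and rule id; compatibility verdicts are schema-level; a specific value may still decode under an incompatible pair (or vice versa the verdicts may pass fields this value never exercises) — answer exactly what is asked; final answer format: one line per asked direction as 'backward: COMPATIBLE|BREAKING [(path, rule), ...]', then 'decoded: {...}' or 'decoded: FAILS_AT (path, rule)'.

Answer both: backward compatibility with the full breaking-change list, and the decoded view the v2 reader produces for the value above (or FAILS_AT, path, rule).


each type pair in Order: writer, then reader
backward for Order (reader v2, writer v1):
  role <- role (Kind -> Kind, writer optional)
  geo <- geo (Money -> Money, writer optional)
  retries <- retries (int32 -> float64, writer required)
  street <- street (string -> float64, writer optional)
  leftover writer field: weight
  leftover writer field: seq
  geo.country <- geo.country (string -> string, writer required)
  geo.zip <- geo.zip (int64 -> int64, writer optional)
  geo.age <- geo.age (int64 -> int64, writer optional)
  geo.factor <- geo.factor (float32 -> float32, writer required)
  violation R3 at retries
  violation R3 at street
  => backward: BREAKING (2)
migrating the Order value to v2:
  role := "NEW" (no value, default fills)
  geo.country := "beta"
  geo.zip := -2
  geo.age := null (not supplied -> null)
  geo.factor := -2.5
  read fails at retries under R3
  => FAILS_AT (retries, R3)
the rest of the Order diff is inert for this question:
  removed field seq from record Order (its key "seq" joins the reserved list) -> no rule fires on it in Order's dialect; the asked verdict holds
  removed field weight from record Order -> no rule fires on it in Order's dialect; the asked verdict holds
  field factor in record Money: required changed to optional -> matters only for Order's forward compatibility — outside the asked direction

backward: BREAKING [(retries, R3), (street, R3)]; decoded: FAILS_AT (retries, R3)


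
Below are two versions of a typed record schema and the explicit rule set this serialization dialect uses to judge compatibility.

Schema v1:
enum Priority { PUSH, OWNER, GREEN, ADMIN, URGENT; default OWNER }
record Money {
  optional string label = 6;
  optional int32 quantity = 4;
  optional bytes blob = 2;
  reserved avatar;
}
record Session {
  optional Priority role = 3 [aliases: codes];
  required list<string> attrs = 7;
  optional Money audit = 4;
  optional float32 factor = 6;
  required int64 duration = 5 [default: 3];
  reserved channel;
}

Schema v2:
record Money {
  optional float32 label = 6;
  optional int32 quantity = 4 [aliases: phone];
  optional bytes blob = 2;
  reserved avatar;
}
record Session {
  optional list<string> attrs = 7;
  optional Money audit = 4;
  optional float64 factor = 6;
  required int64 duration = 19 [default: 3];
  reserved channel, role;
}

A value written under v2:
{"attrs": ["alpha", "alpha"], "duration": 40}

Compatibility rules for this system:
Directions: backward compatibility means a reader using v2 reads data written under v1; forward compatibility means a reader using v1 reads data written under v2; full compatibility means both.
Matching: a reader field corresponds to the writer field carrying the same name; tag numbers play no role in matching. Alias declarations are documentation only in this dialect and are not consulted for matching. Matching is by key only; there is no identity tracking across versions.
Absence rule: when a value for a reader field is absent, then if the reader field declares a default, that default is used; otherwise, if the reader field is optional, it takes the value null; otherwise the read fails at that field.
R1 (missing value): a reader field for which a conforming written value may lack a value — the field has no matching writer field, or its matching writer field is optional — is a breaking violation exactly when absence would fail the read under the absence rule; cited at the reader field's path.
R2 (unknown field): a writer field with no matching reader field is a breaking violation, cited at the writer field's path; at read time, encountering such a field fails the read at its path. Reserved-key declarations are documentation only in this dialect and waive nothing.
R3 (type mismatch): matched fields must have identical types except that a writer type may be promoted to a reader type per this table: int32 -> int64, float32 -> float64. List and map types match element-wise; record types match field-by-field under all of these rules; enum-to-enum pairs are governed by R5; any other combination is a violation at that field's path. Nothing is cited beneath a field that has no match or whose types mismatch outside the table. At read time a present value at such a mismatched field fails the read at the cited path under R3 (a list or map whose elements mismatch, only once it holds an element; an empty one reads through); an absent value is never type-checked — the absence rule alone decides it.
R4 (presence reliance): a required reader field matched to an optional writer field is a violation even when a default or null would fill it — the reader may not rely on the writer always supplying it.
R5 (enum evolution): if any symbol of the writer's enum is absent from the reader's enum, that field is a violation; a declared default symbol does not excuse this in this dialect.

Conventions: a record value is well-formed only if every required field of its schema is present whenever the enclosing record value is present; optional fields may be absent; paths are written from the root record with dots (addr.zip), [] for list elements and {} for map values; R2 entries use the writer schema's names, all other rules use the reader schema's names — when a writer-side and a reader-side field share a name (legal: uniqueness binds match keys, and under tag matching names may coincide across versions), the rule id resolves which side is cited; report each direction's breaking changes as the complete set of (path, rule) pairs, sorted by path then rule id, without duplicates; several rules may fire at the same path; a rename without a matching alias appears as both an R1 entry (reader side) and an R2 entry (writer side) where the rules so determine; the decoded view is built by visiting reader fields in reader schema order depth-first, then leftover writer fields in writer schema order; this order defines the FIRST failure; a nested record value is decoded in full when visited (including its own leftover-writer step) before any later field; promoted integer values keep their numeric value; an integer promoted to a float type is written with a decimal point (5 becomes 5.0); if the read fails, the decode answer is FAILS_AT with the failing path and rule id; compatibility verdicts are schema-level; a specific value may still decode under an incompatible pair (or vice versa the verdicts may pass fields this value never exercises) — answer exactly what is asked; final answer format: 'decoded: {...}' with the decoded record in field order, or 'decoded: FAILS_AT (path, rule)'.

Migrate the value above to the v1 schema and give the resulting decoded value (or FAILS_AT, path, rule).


decoded: {"role": null, "attrs": ["alpha", "alpha"], "audit": null, "factor": null, "duration": 40}

the writer's type comes first in each Session pair
migrating the Session value to v1:
  role := null (missing; optional => null)
  attrs := ["alpha", "alpha"]
  audit := null (missing; optional => null)
  factor := null (missing; optional => null)
  duration := 40
  => decoded: {"role": null, "attrs": ["alpha", "alpha"], "audit": null, "factor": null, "duration": 40}
the rest of the Session diff is inert for this question:
  field factor in record Session: type float32 changed to float64 -> schema-level compatibility only; this Session value's decode is unchanged
  removed field role from record Session (its key "role" joins the reserved list) -> schema-level compatibility only; this Session value's decode is unchanged
  field attrs in record Session: required changed to optional -> schema-level compatibility only; this Session value's decode is unchanged
  field label in record Money: type string changed to float32 -> schema-level compatibility only; this Session value's decode is unchanged
  field duration in record Session: tag 5 changed to 19 -> fires no rule on Session under this dialect and leaves the result unchanged


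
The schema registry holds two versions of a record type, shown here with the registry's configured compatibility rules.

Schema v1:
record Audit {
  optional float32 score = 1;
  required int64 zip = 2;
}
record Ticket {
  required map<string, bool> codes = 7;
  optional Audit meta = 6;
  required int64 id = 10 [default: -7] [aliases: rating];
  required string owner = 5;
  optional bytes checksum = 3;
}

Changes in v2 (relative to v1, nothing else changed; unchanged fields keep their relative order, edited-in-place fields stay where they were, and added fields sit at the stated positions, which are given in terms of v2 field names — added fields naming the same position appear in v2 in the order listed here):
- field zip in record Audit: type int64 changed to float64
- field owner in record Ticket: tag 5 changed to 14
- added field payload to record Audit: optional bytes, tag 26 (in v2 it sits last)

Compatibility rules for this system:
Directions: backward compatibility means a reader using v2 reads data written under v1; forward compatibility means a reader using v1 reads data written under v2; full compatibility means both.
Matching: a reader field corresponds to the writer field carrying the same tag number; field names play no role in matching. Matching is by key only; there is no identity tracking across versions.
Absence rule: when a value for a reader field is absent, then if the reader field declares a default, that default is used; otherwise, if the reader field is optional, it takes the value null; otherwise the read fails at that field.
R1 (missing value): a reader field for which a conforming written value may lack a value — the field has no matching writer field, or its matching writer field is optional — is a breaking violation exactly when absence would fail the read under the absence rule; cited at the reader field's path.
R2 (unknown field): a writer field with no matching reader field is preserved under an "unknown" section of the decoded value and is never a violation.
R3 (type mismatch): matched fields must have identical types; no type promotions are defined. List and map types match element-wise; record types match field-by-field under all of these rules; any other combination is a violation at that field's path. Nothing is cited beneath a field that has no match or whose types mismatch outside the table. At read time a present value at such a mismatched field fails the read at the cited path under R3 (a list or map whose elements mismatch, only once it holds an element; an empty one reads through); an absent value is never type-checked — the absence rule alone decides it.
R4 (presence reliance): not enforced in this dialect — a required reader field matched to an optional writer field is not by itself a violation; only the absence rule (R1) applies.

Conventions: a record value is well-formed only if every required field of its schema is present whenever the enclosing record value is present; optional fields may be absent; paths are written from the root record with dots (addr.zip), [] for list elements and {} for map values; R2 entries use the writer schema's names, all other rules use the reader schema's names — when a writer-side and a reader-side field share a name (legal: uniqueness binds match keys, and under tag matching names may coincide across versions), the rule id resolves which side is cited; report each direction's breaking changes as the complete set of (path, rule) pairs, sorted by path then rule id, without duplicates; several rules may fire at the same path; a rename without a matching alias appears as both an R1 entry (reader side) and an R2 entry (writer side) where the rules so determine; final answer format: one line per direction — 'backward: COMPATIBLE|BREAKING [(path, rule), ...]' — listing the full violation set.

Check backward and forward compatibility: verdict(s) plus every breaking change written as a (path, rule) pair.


the writer's type comes first in each Ticket pair
backward analysis of Ticket with v2 as reader and v1 as writer:
  writer required, map<string, bool> -> map<string, bool>: reader codes maps from writer codes
  writer optional, Audit -> Audit: reader meta maps from writer meta
  writer required, int64 -> int64: reader id maps from writer id
  owner has no writer counterpart
  writer optional, bytes -> bytes: reader checksum maps from writer checksum
  owner (writer side), unknown to reader
  writer optional, float32 -> float32: reader meta.score maps from writer meta.score
  writer required, int64 -> float64: reader meta.zip maps from writer meta.zip
  meta.payload has no writer counterpart
  breaking: (meta.zip, R3)
  breaking: (owner, R1)
  backward on Ticket therefore BREAKING (2)
forward analysis of Ticket with v1 as reader and v2 as writer:
  writer required, map<string, bool> -> map<string, bool>: reader codes maps from writer codes
  writer optional, Audit -> Audit: reader meta maps from writer meta
  writer required, int64 -> int64: reader id maps from writer id
  owner has no writer counterpart
  writer optional, bytes -> bytes: reader checksum maps from writer checksum
  owner (writer side), unknown to reader
  writer optional, float32 -> float32: reader meta.score maps from writer meta.score
  writer required, float64 -> int64: reader meta.zip maps from writer meta.zip
  meta.payload (writer side), unknown to reader
  breaking: (meta.zip, R3)
  breaking: (owner, R1)
  forward on Ticket therefore BREAKING (2)

backward: BREAKING [(meta.zip, R3), (owner, R1)]; forward: BREAKING [(meta.zip, R3), (owner, R1)]
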